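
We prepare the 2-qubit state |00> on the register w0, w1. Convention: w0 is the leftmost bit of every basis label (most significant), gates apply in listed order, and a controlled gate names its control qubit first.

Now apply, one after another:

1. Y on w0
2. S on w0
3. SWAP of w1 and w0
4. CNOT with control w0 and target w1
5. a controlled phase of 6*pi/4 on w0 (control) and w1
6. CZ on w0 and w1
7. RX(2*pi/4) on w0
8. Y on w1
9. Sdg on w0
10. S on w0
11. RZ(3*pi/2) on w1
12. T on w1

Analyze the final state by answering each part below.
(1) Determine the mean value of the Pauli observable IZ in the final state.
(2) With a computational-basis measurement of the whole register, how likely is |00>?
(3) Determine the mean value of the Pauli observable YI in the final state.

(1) In the final state, IZ has expectation 1.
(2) Outcome |00> occurs with probability 1/2.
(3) The expectation value of YI is -1.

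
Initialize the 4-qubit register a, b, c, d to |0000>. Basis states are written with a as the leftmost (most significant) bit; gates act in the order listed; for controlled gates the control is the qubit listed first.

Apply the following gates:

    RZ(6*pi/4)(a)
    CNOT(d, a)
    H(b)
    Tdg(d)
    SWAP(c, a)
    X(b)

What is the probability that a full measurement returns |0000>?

Outcome |0000> occurs with probability 1/2.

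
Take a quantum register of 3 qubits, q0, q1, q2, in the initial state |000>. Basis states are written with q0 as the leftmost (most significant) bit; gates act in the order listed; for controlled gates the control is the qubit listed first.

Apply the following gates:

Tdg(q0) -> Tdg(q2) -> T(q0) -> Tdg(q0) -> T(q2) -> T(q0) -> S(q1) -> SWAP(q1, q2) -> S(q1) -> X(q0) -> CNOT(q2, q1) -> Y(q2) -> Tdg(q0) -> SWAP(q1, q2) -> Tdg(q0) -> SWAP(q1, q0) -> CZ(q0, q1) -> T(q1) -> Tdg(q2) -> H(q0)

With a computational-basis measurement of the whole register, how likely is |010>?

A full measurement returns |010> with probability 1/2. Key observation: the block from step 1 through step 6 cancels to the identity and can be dropped.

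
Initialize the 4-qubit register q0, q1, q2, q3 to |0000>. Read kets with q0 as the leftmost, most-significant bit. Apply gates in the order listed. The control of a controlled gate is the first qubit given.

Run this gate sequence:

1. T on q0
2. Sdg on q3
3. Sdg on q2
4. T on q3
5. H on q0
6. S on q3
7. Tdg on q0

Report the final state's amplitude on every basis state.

After the circuit, the state carries amplitude sqrt(2)/2 on |0000>, -sqrt(2)*exp(3*I*pi/4)/2 on |1000>, and 0 on every other basis state.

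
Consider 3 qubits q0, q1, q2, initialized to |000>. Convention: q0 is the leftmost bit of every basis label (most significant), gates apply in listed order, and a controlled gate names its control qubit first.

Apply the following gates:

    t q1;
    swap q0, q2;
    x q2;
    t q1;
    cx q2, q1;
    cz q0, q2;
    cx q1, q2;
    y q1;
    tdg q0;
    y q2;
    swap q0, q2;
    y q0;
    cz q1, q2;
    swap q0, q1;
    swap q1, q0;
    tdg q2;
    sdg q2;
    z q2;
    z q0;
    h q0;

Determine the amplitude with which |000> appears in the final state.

|000> carries amplitude -sqrt(2)*I/2 in the final state.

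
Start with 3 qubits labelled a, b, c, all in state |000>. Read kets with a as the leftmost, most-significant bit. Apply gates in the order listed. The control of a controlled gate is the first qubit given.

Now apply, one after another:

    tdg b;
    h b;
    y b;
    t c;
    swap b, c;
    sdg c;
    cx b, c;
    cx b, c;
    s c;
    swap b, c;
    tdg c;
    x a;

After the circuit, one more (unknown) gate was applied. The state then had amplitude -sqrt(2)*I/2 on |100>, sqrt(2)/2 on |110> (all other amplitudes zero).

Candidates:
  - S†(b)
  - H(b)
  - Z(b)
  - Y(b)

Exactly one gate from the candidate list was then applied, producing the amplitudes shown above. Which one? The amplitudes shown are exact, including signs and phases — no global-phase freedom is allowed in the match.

The applied gate was S†(b). Key observation: gates 4-11 undo each other exactly, leaving only the rest of the circuit to track.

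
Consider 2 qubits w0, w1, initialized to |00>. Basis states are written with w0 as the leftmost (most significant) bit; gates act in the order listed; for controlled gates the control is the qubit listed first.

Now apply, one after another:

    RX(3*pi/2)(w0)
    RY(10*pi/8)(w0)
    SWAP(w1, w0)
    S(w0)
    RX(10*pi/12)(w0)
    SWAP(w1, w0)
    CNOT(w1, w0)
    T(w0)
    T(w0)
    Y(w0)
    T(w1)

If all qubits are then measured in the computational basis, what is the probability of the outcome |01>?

The probability of measuring |01> is sqrt(3)/8 + 1/4.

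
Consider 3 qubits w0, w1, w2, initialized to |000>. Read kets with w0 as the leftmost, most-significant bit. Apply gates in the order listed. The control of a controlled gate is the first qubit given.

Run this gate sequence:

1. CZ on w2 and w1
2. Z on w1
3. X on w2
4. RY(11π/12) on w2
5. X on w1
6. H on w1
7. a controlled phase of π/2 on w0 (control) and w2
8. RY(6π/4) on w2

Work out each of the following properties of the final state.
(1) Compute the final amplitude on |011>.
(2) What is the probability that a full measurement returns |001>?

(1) The final state's coefficient on |011> equals -sqrt(6 - 3*sqrt(2))/8 + sqrt(2 - sqrt(2))/8 + sqrt(sqrt(2) + 2)/8 + sqrt(3*sqrt(2) + 6)/8.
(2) A full measurement returns |001> with probability -sqrt(2)/16 + sqrt(6)/16 + 1/4.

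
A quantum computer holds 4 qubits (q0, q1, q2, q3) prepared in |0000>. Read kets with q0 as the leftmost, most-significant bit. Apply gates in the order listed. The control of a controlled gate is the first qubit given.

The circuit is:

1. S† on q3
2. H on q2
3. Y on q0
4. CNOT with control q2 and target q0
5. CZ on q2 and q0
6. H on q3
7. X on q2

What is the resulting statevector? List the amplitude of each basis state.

The final amplitudes are I/2 on |0000>, I/2 on |0001>, I/2 on |1010>, I/2 on |1011>, and 0 on every other basis state.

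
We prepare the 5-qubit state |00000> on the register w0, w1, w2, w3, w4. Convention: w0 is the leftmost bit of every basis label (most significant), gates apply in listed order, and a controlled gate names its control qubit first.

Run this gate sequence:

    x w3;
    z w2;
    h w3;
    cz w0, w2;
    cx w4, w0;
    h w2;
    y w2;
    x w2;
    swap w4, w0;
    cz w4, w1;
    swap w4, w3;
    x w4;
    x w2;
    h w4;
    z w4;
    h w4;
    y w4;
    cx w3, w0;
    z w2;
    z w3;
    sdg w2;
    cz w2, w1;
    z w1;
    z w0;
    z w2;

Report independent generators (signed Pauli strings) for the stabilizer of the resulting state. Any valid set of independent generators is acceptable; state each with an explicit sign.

One valid set of independent stabilizer generators is +IIYII, +IIIIX, +ZIIII, +IZIII, +IIIZI (any independent generating set of the same group is equally correct).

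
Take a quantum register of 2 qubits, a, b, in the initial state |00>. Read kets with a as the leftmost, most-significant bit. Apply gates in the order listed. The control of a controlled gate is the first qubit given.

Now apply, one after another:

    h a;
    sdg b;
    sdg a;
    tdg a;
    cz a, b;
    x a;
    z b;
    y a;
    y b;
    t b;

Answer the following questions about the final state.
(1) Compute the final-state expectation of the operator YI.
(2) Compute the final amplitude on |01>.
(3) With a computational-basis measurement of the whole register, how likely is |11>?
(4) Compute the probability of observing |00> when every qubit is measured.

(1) The observable YI averages to sqrt(2)/2.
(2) |01> carries amplitude sqrt(2)*exp(I*pi/4)/2 in the final state.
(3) The probability of measuring |11> is 1/2.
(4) Outcome |00> occurs with probability 0.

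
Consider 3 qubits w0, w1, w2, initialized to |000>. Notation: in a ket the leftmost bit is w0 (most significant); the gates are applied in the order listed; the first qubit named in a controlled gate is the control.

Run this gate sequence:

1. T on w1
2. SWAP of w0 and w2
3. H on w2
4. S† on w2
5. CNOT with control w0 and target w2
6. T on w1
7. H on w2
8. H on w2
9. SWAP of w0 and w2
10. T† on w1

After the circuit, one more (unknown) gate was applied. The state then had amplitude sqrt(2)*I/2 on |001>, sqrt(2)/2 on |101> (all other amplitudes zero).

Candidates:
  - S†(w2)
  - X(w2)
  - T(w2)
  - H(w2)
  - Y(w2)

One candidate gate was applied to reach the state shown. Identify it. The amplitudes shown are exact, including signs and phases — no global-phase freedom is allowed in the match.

The applied gate was Y(w2).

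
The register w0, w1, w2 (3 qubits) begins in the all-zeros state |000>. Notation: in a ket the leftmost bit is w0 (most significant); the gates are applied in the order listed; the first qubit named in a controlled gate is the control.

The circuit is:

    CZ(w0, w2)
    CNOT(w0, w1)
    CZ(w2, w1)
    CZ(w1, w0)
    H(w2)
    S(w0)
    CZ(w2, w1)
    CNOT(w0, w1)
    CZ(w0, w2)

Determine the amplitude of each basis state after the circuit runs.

The final amplitudes are sqrt(2)/2 on |000>, sqrt(2)/2 on |001>, and 0 on every other basis state.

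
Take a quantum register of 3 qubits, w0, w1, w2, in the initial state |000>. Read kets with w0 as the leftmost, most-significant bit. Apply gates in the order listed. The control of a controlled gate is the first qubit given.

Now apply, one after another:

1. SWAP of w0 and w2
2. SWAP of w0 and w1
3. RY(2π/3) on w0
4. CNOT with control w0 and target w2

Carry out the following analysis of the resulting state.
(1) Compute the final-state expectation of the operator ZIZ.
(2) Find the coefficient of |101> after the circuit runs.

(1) The expectation value of ZIZ is 1.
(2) |101> carries amplitude sqrt(3)/2 in the final state.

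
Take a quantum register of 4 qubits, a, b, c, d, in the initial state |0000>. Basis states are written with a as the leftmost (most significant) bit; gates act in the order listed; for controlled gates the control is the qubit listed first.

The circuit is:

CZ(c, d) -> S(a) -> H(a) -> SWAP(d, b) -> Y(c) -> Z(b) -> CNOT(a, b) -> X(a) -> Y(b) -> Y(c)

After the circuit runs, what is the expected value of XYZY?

The observable XYZY averages to 0.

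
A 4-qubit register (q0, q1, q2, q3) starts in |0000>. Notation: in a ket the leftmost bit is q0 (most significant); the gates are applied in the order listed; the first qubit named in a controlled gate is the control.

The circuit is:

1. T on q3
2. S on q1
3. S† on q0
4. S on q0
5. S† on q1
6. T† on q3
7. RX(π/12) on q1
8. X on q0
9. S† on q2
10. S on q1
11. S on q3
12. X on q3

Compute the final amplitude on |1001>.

The amplitude on |1001> is sqrt(2 - sqrt(2))/4 + sqrt(3*sqrt(2) + 6)/4. Key observation: the block from step 1 through step 6 cancels to the identity and can be dropped.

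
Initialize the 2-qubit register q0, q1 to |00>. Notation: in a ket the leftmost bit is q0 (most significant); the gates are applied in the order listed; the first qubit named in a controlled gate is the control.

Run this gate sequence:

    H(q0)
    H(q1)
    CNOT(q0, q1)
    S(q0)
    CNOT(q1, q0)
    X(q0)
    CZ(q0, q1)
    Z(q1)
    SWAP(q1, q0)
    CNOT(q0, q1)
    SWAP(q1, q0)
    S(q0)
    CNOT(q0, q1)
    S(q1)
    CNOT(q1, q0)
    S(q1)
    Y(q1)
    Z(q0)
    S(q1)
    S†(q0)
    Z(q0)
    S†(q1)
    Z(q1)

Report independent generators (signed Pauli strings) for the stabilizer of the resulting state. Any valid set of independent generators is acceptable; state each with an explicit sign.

One valid set of independent stabilizer generators is -YZ, -ZX (any independent generating set of the same group is equally correct).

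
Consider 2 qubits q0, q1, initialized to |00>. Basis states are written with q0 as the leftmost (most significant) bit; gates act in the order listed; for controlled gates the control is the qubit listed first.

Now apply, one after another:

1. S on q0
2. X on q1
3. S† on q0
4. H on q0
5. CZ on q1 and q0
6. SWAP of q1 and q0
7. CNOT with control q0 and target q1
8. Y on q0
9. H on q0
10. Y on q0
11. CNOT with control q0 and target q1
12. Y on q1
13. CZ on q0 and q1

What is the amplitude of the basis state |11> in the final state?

The final state's coefficient on |11> equals -I/2.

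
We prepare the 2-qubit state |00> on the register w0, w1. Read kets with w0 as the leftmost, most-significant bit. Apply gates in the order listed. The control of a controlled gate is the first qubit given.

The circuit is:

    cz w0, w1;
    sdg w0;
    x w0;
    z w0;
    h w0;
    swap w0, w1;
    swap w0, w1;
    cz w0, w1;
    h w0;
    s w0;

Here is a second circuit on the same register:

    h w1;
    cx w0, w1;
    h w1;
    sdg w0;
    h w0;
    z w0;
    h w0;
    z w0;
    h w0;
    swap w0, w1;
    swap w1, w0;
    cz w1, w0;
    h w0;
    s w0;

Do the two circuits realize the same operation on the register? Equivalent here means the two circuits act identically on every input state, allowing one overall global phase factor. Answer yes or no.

Yes, they are equivalent — the unitaries differ by at most a global phase.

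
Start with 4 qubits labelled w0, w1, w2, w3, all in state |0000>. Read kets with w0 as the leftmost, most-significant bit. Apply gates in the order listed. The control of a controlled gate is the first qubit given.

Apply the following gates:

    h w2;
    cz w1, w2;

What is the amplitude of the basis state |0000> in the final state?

The final state's coefficient on |0000> equals sqrt(2)/2.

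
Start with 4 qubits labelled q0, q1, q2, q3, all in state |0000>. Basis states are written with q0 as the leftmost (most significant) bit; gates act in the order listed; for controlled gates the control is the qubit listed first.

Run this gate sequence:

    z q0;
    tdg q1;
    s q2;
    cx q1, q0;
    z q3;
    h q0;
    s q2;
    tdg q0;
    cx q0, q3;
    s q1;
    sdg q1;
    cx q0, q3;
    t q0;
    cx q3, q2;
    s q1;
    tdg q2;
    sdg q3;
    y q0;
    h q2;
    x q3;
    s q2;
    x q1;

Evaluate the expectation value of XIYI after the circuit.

The observable XIYI averages to -1.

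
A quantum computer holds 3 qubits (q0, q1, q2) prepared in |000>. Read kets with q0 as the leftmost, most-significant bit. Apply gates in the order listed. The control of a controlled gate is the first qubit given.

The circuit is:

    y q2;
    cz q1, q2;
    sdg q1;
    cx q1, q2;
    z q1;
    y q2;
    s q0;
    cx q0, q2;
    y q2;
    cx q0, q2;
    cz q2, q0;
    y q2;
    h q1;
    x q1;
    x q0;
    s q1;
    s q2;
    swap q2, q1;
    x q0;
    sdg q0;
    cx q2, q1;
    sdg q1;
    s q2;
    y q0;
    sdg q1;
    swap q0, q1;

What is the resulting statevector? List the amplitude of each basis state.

After the circuit, the state carries amplitude sqrt(2)*I/2 on |010>, sqrt(2)*I/2 on |111>, and 0 on every other basis state.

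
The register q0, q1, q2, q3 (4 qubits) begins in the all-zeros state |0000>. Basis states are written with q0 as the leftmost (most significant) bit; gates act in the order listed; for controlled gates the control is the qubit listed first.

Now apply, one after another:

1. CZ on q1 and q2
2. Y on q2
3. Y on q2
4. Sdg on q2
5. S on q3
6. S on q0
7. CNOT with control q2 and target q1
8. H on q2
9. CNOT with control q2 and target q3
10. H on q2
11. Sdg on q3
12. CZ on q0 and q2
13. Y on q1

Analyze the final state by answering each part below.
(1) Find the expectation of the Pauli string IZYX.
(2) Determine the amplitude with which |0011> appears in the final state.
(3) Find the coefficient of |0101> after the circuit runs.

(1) In the final state, IZYX has expectation -1.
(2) |0011> carries amplitude 0 in the final state.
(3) |0101> carries amplitude 1/2 in the final state.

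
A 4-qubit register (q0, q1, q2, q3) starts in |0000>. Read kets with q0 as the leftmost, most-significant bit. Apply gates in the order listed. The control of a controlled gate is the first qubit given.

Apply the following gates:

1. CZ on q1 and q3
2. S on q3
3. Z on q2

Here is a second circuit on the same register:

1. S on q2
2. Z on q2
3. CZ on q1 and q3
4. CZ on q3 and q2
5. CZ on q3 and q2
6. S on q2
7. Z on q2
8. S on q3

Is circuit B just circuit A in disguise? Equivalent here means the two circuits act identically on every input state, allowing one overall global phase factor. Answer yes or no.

Yes: on every input state the two circuits agree up to one overall phase factor.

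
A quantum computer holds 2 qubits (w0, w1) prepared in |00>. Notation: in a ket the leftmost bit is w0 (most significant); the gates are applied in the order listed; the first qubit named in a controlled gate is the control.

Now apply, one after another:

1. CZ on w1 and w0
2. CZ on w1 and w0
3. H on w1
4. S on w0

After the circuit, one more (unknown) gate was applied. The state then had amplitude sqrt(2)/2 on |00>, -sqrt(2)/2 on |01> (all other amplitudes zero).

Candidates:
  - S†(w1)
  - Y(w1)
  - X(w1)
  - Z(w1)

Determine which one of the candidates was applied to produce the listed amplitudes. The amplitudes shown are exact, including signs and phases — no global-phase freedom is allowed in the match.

It was Z(w1) that produced the state shown. Key observation: gates 1-2 undo each other exactly, leaving only the rest of the circuit to track.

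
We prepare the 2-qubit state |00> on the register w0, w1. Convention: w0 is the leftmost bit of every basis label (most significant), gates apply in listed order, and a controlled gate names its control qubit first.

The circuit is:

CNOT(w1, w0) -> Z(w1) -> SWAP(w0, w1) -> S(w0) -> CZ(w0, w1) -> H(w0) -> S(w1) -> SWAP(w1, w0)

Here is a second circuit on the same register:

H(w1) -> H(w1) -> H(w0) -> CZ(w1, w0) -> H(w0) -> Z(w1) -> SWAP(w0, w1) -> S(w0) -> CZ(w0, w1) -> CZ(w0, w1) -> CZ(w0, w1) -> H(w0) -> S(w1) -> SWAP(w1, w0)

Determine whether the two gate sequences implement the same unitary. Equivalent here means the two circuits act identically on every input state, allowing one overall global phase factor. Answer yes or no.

Yes — the two circuits implement the same unitary up to a global phase.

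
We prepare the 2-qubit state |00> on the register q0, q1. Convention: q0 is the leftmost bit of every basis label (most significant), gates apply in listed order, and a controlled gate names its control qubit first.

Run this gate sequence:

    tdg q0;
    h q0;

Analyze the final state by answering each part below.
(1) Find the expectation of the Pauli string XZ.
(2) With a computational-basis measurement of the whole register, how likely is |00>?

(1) The observable XZ averages to 1.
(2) A full measurement returns |00> with probability 1/2.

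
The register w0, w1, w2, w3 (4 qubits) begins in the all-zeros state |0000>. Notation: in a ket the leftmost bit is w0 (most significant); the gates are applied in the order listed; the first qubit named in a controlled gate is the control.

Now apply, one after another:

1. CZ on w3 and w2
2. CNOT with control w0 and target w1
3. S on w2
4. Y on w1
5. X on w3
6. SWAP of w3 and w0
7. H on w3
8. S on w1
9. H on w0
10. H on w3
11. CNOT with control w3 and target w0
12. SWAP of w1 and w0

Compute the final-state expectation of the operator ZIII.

In the final state, ZIII has expectation -1.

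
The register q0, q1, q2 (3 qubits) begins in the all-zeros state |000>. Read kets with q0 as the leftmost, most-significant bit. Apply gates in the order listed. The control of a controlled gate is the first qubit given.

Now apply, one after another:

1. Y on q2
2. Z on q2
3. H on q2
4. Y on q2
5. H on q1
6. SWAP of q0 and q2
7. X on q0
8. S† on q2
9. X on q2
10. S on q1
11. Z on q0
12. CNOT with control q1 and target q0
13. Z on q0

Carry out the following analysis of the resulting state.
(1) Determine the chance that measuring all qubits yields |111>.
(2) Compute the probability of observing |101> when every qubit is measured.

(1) The probability of measuring |111> is 1/4.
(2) The probability of measuring |101> is 1/4.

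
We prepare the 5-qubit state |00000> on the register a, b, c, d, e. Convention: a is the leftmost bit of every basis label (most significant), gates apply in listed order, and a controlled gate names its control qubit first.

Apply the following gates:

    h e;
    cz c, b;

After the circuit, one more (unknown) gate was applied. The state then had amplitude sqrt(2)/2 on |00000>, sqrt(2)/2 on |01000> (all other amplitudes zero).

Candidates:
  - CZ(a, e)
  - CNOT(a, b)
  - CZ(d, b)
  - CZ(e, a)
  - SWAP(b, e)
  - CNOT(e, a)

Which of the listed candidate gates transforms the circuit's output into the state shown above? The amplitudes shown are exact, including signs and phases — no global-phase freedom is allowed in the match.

The unique candidate consistent with the amplitudes is SWAP(b, e).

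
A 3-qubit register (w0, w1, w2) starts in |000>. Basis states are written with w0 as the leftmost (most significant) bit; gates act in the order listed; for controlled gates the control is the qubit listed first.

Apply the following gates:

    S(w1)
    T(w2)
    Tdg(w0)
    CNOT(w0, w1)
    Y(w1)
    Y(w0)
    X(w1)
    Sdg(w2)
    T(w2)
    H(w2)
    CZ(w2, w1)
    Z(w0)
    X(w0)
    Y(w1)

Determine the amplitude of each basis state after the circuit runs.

After the circuit, the state carries amplitude sqrt(2)*I/2 on |010>, sqrt(2)*I/2 on |011>, and 0 on every other basis state.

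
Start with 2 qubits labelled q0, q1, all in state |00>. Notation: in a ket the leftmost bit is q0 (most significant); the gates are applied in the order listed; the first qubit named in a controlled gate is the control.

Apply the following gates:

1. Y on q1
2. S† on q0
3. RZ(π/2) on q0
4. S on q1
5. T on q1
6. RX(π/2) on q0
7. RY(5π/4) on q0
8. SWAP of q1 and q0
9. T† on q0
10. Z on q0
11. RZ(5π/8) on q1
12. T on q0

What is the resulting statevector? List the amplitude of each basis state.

The final amplitudes are 0 on |00>, 0 on |01>, sqrt(2)*sqrt(2 - sqrt(2))*exp(11*I*pi/16)/4 + sqrt(2)*sqrt(sqrt(2) + 2)*exp(3*I*pi/16)/4 on |10>, sqrt(2)*sqrt(2 - sqrt(2))*exp(13*I*pi/16)/4 + sqrt(2)*sqrt(sqrt(2) + 2)*exp(5*I*pi/16)/4 on |11>.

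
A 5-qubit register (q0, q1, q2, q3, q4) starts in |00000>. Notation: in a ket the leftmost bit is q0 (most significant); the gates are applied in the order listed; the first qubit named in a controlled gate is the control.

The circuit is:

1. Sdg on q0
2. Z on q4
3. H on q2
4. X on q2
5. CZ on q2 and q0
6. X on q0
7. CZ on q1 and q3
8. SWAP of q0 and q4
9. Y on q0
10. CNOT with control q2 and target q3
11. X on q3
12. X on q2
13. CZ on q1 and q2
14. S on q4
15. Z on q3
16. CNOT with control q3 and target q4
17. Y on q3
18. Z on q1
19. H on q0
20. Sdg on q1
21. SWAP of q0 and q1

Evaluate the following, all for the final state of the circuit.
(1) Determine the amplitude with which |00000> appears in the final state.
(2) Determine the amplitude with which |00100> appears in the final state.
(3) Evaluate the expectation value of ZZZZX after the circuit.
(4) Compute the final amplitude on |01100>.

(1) The final state's coefficient on |00000> equals 0.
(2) The final state's coefficient on |00100> equals -I/2.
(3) The observable ZZZZX averages to 0.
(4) The amplitude on |01100> is I/2.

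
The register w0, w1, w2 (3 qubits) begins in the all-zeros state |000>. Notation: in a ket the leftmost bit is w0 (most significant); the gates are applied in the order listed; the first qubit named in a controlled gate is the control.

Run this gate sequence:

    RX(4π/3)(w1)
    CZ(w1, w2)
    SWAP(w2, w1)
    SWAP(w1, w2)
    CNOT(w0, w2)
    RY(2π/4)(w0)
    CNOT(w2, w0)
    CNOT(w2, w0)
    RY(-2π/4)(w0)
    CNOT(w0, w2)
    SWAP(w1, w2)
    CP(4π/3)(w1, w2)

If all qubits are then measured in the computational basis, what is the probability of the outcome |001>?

The probability of measuring |001> is 3/4. Key observation: gates 4-11 undo each other exactly, leaving only the rest of the circuit to track.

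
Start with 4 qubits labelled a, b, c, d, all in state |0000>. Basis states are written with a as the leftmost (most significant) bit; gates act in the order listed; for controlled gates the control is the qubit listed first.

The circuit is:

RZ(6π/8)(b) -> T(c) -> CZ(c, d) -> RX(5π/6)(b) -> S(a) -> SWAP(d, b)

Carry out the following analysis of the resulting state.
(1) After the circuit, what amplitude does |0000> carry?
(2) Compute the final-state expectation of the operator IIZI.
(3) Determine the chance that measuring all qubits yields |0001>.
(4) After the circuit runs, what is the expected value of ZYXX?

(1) The amplitude on |0000> is (-sqrt(6) + sqrt(2))*exp(5*I*pi/8)/4.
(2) The observable IIZI averages to 1.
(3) A full measurement returns |0001> with probability sqrt(3)/4 + 1/2.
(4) In the final state, ZYXX has expectation 0.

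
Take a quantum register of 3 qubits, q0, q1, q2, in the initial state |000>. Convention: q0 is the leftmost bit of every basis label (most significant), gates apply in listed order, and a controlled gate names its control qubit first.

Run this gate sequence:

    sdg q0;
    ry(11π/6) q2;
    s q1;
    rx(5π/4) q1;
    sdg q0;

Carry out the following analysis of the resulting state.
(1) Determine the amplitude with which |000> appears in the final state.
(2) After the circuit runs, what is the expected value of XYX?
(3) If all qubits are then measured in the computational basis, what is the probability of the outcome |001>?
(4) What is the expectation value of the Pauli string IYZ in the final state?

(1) |000> carries amplitude sqrt(2 - sqrt(2))*(sqrt(2) + sqrt(6))/8 in the final state.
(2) The expectation value of XYX is 0.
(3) Outcome |001> occurs with probability -sqrt(3)/8 - sqrt(2)/8 + sqrt(6)/16 + 1/4.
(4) The observable IYZ averages to sqrt(6)/4.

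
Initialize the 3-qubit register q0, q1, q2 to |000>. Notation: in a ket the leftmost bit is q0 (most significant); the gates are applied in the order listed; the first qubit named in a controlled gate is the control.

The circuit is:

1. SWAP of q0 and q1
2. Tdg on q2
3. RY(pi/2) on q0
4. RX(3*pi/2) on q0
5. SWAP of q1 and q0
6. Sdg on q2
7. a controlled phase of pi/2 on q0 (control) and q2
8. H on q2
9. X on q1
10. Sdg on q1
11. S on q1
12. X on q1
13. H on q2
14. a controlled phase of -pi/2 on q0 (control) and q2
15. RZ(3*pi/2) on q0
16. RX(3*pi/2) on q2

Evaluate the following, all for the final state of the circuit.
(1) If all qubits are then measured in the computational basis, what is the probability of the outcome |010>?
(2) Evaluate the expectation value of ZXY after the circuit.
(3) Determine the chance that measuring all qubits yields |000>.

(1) A full measurement returns |010> with probability 1/4.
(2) The expectation value of ZXY is 1.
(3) The probability of measuring |000> is 1/4.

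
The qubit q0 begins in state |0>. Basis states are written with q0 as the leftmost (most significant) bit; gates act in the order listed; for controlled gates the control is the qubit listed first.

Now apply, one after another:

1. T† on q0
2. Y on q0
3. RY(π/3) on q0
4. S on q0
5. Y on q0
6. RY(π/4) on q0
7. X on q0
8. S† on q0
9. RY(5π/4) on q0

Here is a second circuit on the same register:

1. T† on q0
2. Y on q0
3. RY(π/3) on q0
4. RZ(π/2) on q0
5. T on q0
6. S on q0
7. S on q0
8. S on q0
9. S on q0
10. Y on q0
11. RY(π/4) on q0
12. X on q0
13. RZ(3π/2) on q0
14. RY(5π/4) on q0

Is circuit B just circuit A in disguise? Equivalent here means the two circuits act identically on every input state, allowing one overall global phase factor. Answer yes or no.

No — the two circuits implement different unitaries, even allowing a global phase.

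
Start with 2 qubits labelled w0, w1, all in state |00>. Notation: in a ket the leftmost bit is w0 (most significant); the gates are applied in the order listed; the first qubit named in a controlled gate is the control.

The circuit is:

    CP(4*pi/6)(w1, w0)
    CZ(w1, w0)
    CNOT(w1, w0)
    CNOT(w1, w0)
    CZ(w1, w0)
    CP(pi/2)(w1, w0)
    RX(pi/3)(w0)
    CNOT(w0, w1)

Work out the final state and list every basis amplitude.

After the circuit, the state carries amplitude sqrt(3)/2 on |00>, 0 on |01>, 0 on |10>, -I/2 on |11>. Key observation: steps 2-5 multiply out to the identity, so the circuit reduces to the remaining gates.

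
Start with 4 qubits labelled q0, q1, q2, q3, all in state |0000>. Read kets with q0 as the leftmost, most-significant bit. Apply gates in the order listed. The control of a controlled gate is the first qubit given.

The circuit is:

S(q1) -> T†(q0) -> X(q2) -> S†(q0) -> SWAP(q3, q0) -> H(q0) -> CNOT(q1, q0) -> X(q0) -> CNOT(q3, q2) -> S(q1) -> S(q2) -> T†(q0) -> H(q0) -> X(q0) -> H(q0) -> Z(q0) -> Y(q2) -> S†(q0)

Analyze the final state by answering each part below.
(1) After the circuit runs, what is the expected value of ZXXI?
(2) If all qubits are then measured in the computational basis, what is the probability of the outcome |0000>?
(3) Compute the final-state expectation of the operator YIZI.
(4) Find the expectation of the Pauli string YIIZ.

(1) The observable ZXXI averages to 0. Key observation: steps 13-16 multiply out to the identity, so the circuit reduces to the remaining gates.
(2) Outcome |0000> occurs with probability 1/2.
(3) The expectation value of YIZI is -sqrt(2)/2.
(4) The expectation value of YIIZ is -sqrt(2)/2.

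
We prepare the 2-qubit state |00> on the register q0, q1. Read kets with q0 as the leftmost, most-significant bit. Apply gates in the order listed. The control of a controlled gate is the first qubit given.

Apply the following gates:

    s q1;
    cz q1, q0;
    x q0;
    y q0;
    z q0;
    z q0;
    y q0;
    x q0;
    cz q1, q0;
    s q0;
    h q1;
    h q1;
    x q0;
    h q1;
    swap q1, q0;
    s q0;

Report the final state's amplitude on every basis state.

After the circuit, the state carries amplitude 0 on |00>, sqrt(2)/2 on |01>, 0 on |10>, sqrt(2)*I/2 on |11>. Key observation: steps 2-9 multiply out to the identity, so the circuit reduces to the remaining gates.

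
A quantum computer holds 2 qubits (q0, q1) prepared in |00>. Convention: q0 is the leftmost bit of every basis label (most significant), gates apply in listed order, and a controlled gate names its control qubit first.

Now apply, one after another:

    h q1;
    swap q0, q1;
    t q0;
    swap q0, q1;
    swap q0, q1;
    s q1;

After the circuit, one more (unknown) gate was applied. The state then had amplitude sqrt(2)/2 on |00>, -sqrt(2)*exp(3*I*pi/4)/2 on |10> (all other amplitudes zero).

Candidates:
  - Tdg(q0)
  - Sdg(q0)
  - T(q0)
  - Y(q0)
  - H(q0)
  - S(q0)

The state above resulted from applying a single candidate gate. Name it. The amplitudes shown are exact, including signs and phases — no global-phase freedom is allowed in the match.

The applied gate was Sdg(q0). Key observation: the block from step 4 through step 5 cancels to the identity and can be dropped.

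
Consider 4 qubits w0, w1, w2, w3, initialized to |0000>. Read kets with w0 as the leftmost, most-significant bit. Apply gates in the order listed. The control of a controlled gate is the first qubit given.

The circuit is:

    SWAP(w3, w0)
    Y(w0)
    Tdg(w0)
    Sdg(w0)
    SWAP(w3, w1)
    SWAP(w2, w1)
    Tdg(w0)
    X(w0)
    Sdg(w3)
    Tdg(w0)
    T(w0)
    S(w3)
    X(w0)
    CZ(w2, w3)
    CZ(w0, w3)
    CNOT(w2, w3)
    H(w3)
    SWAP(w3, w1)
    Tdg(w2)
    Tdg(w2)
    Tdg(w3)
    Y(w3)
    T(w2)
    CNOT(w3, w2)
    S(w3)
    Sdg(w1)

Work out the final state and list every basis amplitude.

The resulting statevector has amplitude sqrt(2)*I/2 on |1011>, sqrt(2)/2 on |1111>, and 0 on every other basis state. Key observation: the block from step 8 through step 13 cancels to the identity and can be dropped.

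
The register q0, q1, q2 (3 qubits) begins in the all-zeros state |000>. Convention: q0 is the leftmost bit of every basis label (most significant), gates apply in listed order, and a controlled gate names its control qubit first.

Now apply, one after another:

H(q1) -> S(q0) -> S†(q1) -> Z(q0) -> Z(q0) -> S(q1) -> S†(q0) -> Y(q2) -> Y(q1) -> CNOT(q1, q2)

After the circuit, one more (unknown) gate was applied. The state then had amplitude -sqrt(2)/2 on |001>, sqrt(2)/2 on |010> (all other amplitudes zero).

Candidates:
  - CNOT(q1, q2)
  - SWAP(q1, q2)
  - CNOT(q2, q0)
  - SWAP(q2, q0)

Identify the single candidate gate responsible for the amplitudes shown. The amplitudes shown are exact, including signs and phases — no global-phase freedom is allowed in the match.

It was SWAP(q1, q2) that produced the state shown.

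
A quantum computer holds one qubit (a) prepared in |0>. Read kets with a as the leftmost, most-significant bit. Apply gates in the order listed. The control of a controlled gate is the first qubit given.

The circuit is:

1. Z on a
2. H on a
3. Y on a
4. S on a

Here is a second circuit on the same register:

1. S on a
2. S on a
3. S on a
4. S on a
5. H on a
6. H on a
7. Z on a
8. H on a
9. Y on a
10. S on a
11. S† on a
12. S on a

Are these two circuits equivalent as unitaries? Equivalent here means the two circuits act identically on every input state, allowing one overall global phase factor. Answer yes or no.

Yes, they are equivalent — the unitaries differ by at most a global phase.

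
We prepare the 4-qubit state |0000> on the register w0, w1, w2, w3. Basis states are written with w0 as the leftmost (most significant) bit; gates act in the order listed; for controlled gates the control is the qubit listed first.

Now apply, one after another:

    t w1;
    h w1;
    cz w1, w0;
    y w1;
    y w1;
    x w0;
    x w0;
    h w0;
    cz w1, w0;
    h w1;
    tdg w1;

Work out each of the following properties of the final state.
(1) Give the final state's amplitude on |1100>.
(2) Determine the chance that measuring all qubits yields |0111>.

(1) The final state's coefficient on |1100> equals -sqrt(2)*exp(3*I*pi/4)/2.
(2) Outcome |0111> occurs with probability 0.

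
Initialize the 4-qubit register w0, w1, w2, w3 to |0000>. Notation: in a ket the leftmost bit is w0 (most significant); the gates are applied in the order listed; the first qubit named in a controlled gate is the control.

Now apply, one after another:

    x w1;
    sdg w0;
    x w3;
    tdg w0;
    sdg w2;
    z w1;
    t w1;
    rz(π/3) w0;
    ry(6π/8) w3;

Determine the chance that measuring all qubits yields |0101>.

The probability of measuring |0101> is 1/2 - sqrt(2)/4.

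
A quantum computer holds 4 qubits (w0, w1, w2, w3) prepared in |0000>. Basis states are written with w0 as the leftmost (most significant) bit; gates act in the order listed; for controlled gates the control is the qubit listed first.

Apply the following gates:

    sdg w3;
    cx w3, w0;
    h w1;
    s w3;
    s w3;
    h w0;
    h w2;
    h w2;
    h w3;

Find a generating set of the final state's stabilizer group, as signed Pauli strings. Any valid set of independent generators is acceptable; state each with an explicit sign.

The stabilizer group can be generated by +XIII, +IXII, +IIIX, +IIZI, among other valid generating sets.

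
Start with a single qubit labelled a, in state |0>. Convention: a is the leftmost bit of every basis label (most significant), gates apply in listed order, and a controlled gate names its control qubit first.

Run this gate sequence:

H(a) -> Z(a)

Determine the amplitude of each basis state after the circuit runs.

After the circuit, the state carries amplitude sqrt(2)/2 on |0>, -sqrt(2)/2 on |1>.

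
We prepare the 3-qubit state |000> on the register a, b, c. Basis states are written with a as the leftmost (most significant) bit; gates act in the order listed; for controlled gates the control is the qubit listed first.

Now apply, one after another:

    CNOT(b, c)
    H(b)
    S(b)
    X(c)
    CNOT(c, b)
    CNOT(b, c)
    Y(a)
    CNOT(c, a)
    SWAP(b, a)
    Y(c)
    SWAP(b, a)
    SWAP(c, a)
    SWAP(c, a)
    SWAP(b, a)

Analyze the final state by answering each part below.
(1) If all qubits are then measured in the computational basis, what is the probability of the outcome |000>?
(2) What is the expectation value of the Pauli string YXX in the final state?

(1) The probability of measuring |000> is 1/2. Key observation: the block from step 11 through step 14 cancels to the identity and can be dropped.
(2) The expectation value of YXX is 1.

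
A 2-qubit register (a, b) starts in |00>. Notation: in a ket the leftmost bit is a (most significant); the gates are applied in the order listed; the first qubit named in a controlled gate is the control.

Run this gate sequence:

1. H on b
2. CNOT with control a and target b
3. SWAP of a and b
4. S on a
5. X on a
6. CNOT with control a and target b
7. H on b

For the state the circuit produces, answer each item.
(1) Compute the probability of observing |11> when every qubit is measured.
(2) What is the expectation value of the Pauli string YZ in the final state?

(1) A full measurement returns |11> with probability 1/4.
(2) The expectation value of YZ is -1.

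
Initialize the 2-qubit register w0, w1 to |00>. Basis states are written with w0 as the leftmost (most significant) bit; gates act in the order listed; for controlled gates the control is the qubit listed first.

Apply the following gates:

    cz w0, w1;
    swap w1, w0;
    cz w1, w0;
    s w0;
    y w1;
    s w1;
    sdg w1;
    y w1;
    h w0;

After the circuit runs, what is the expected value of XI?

The observable XI averages to 1.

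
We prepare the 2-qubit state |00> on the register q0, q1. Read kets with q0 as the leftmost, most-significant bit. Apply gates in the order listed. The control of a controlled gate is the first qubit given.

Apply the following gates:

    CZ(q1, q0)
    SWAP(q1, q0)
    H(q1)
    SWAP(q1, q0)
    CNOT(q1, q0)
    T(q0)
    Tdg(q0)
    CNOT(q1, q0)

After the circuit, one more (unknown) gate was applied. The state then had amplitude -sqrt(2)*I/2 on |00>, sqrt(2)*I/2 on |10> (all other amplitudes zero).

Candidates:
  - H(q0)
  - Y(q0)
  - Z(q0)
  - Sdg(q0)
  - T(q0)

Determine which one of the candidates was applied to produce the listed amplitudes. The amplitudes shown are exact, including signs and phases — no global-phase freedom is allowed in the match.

The applied gate was Y(q0). Key observation: gates 5-8 undo each other exactly, leaving only the rest of the circuit to track.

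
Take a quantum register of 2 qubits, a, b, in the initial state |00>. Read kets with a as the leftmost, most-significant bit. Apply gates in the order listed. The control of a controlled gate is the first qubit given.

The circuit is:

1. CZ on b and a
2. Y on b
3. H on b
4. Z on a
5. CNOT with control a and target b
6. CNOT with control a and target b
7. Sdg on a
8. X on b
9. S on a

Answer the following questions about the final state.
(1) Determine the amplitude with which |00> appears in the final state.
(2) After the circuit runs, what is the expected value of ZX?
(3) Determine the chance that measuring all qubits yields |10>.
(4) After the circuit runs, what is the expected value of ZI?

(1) The final state's coefficient on |00> equals -sqrt(2)*I/2.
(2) The observable ZX averages to -1.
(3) Outcome |10> occurs with probability 0.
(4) The expectation value of ZI is 1.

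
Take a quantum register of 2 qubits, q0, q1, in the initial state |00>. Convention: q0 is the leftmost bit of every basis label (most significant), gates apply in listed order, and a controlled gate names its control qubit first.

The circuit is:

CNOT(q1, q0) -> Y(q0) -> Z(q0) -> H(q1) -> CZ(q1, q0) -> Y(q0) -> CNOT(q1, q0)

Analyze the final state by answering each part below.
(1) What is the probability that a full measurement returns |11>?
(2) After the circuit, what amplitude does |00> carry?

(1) Outcome |11> occurs with probability 1/2.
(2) |00> carries amplitude -sqrt(2)/2 in the final state.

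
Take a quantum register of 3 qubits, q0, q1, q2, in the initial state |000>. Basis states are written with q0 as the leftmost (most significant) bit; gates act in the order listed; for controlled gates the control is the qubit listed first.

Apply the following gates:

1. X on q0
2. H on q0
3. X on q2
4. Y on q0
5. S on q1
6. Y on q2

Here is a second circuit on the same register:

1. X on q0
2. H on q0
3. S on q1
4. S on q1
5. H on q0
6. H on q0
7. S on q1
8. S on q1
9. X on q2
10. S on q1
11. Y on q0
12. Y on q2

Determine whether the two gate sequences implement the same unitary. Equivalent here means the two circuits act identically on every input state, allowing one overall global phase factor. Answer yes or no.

Yes, they are equivalent — the unitaries differ by at most a global phase.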